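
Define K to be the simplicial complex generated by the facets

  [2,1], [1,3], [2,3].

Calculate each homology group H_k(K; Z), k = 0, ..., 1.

Fix the vertex order 1 < 2 < 3 and write every simplex with vertices in increasing order. Then dim K = 1 and the simplices of K are:

  0-simplices (3): [1], [2], [3]
  1-simplices (3): [1,2], [1,3], [2,3]

giving chain groups C_0 ≅ Z^3, C_1 ≅ Z^3.

Boundary ∂_1: C_1 → C_0 sends each edge [p,q] (with p < q) to q − p.
The 3×3 boundary matrix has rank 2 and Smith normal form diag(1,1).

Computing H_k = (kernel of ∂_k) / (image of ∂_{k+1}):

  H_0: rank C_0 − rank ∂_1 = 3 − 2 = 1, and the invariant factors of ∂_1 are all 1, so H_0 ≅ Z.
  H_1: rank ker ∂_1 − rank ∂_2 = (3 − 2) − 0 = 1, and there is no ∂_2, so H_1 ≅ Z.

H_0 = Z,  H_1 = Z.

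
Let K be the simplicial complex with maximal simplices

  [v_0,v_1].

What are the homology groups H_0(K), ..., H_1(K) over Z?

H_0 ≅ Z,  H_1 = 0.

Take the total order v_0 < v_1 on the vertex set. Then K (dimension 1) consists of the simplices:

  0-simplices (2): [v_0], [v_1]
  1-simplices (1): [v_0,v_1]

Hence C_0 ≅ Z^2, C_1 ≅ Z^1.

∂_1: C_1 → C_0 is given by ∂[p,q] = [q] − [p].
The resulting 2×1 matrix has rank 1, and its Smith normal form has invariant factors (1).

Now H_k = ker ∂_k / im ∂_{k+1}, so:

  H_0: rank C_0 − rank ∂_1 = 2 − 1 = 1, and the invariant factors of ∂_1 are all 1, so H_0 ≅ Z.
  H_1: rank ker ∂_1 − rank ∂_2 = (1 − 1) − 0 = 0, and there is no ∂_2, so H_1 ≅ 0.

As a check, the Euler characteristic is 2 − 1 = 1, which agrees with 1 − 0 = 1.
(K is a triangulation of the 1-simplex.)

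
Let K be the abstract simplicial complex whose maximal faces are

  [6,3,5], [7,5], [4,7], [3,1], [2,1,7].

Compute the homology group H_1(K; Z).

K has 7 vertices, 9 edges, 2 triangles.
rank ∂_1 = 6, rank ∂_2 = 2 ⇒ b_1 = 9 − 6 − 2 = 1; all invariant factors of ∂_2 are 1 so no torsion. So H_1 ≅ Z.

H_1 = Z.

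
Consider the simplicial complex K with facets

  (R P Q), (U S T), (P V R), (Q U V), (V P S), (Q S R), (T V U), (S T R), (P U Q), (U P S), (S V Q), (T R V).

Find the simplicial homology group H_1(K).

H_1 ≅ Z/2Z.

K has 7 vertices, 18 edges, 12 triangles.
rank ∂_1 = 6, rank ∂_2 = 12 ⇒ b_1 = 18 − 6 − 12 = 0; ∂_2 has invariant factor(s) [2] giving torsion. So H_1 = Z/2Z.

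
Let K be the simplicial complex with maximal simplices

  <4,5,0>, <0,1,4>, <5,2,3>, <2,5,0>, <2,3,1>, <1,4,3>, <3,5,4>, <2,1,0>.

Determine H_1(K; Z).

Take the total order 0 < 1 < 2 < 3 < 4 < 5 on the vertex set. Then K (dimension 2) consists of the simplices:

  0-simplices (6): [0], [1], [2], [3], [4], [5]
  1-simplices (12): [0,1], [0,2], [0,4], [0,5], [1,2], [1,3], [1,4], [2,3], [2,5], [3,4], [3,5], [4,5]
  2-simplices (8): [0,1,2], [0,1,4], [0,2,5], [0,4,5], [1,2,3], [1,3,4], [2,3,5], [3,4,5]

Hence C_0 ≅ Z^6, C_1 ≅ Z^12, C_2 ≅ Z^8.

∂_1: C_1 → C_0 sends each edge [p,q] (with p < q) to q − p.
The 6×12 boundary matrix has rank 5 and Smith normal form diag(1,1,1,1,1).

∂_2: C_2 → C_1 acts by ∂[p,q,r] = [q,r] − [p,r] + [p,q]. For instance
  ∂[0,1,2] = [1,2] − [0,2] + [0,1],
  ∂[1,3,4] = [3,4] − [1,4] + [1,3].
The resulting 12×8 matrix has rank 7, and its Smith normal form has invariant factors (1,1,1,1,1,1,1).

From H_k ≅ ker(∂_k) / im(∂_{k+1}) we obtain:

  H_1: rank ker ∂_1 − rank ∂_2 = (12 − 5) − 7 = 0, and the invariant factors of ∂_2 are all 1, so H_1 = 0.

H_1 = 0.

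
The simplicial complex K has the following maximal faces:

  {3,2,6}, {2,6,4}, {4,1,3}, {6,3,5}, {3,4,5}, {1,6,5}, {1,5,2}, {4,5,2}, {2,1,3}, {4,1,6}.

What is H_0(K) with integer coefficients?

K has 6 vertices, 15 edges, 10 triangles.
rank ∂_0 = 0, rank ∂_1 = 5 ⇒ b_0 = 6 − 0 − 5 = 1; all invariant factors of ∂_1 are 1 so no torsion. So H_0 = Z.

H_0 ≅ Z.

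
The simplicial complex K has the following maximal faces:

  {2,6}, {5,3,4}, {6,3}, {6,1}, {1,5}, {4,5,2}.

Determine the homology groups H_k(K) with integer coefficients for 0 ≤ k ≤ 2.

Take the total order 1 < 2 < 3 < 4 < 5 < 6 on the vertex set. Then K (dimension 2) consists of the simplices:

  0-simplices (6): [1], [2], [3], [4], [5], [6]
  1-simplices (9): [1,5], [1,6], [2,4], [2,5], [2,6], [3,4], [3,5], [3,6], [4,5]
  2-simplices (2): [2,4,5], [3,4,5]

Hence C_0 ≅ Z^6, C_1 ≅ Z^9, C_2 ≅ Z^2.

Boundary ∂_1: C_1 → C_0 is given by ∂[p,q] = [q] − [p]. For instance
  ∂[2,6] = [6] − [2].
The 6×9 boundary matrix has rank 5 and Smith normal form diag(1,1,1,1,1).

The boundary map ∂_2: C_2 → C_1 acts by ∂[p,q,r] = [q,r] − [p,r] + [p,q]. For instance
  ∂[3,4,5] = [4,5] − [3,5] + [3,4],
  ∂[2,4,5] = [4,5] − [2,5] + [2,4].
As a 9×2 matrix over Z this has rank 2, with invariant factors (1,1).

Computing H_k = (kernel of ∂_k) / (image of ∂_{k+1}):

  H_0: rank C_0 − rank ∂_1 = 6 − 5 = 1, and the invariant factors of ∂_1 are all 1, so H_0 ≅ Z.
  H_1: rank ker ∂_1 − rank ∂_2 = (9 − 5) − 2 = 2, and the invariant factors of ∂_2 are all 1, so H_1 ≅ Z^2.
  H_2: rank ker ∂_2 − rank ∂_3 = (2 − 2) − 0 = 0, and there is no ∂_3, so H_2 ≅ 0.

As a check, the Euler characteristic is 6 − 9 + 2 = -1, which agrees with 1 − 2 + 0 = -1.

H_0 ≅ Z,  H_1 ≅ Z^2,  H_2 = 0.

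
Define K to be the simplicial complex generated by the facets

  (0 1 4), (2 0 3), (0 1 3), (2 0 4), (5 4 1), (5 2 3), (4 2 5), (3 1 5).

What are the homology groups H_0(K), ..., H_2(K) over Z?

H_0 ≅ Z,  H_1 = 0,  H_2 ≅ Z.

We work with the vertex ordering 0 < 1 < 2 < 3 < 4 < 5. The simplices of K, each written with vertices in increasing order, are:

  0-simplices (6): [0], [1], [2], [3], [4], [5]
  1-simplices (12): [0,1], [0,2], [0,3], [0,4], [1,3], [1,4], [1,5], [2,3], [2,4], [2,5], [3,5], [4,5]
  2-simplices (8): [0,1,3], [0,1,4], [0,2,3], [0,2,4], [1,3,5], [1,4,5], [2,3,5], [2,4,5]

so the chain groups are C_0 ≅ Z^6, C_1 ≅ Z^12, C_2 ≅ Z^8.

Boundary ∂_1: C_1 → C_0 maps an edge to its endpoints' difference, ∂[p,q] = q − p.
This gives a 6×12 integer matrix of rank 5; reducing to Smith normal form yields diagonal entries (1,1,1,1,1).

∂_2: C_2 → C_1 acts by ∂[p,q,r] = [q,r] − [p,r] + [p,q]. For instance
  ∂[0,1,3] = [1,3] − [0,3] + [0,1],
  ∂[2,3,5] = [3,5] − [2,5] + [2,3].
The resulting 12×8 matrix has rank 7, and its Smith normal form has invariant factors (1,1,1,1,1,1,1).

Reading off H_k = ker ∂_k / im ∂_{k+1}:

  H_0: rank C_0 − rank ∂_1 = 6 − 5 = 1, and the invariant factors of ∂_1 are all 1, so H_0 = Z.
  H_1: rank ker ∂_1 − rank ∂_2 = (12 − 5) − 7 = 0, and the invariant factors of ∂_2 are all 1, so H_1 = 0.
  H_2: rank ker ∂_2 − rank ∂_3 = (8 − 7) − 0 = 1, and there is no ∂_3, so H_2 = Z.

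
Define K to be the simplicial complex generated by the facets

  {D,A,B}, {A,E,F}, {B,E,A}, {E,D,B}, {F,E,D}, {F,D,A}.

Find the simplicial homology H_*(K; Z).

H_0 = Z,  H_1 = 0,  H_2 = Z.

Fix the vertex order A < B < D < E < F and write every simplex with vertices in increasing order. Then dim K = 2 and the simplices of K are:

  0-simplices (5): A, B, D, E, F
  1-simplices (9): AB, AD, AE, AF, BD, BE, DE, DF, EF
  2-simplices (6): ABD, ABE, ADF, AEF, BDE, DEF

so the chain groups are C_0 ≅ Z^5, C_1 ≅ Z^9, C_2 ≅ Z^6.

Boundary ∂_1: C_1 → C_0 sends each edge [p,q] (with p < q) to q − p. For instance
  ∂DE = E − D.
The 5×9 boundary matrix has rank 4 and Smith normal form diag(1,1,1,1).

The boundary map ∂_2: C_2 → C_1 acts by ∂[p,q,r] = [q,r] − [p,r] + [p,q]. For instance
  ∂ADF = DF − AF + AD,
  ∂ABE = BE − AE + AB.
The resulting 9×6 matrix has rank 5, and its Smith normal form has invariant factors (1,1,1,1,1).

Computing H_k = (kernel of ∂_k) / (image of ∂_{k+1}):

  H_0: rank C_0 − rank ∂_1 = 5 − 4 = 1, and the invariant factors of ∂_1 are all 1, so H_0 = Z.
  H_1: rank ker ∂_1 − rank ∂_2 = (9 − 4) − 5 = 0, and the invariant factors of ∂_2 are all 1, so H_1 = 0.
  H_2: rank ker ∂_2 − rank ∂_3 = (6 − 5) − 0 = 1, and there is no ∂_3, so H_2 = Z.

(K is a triangulation of the 2-sphere S^2.)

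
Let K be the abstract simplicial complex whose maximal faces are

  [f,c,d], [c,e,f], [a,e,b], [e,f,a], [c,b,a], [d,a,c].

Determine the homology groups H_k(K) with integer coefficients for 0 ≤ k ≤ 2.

H_0 ≅ Z,  H_1 ≅ Z,  H_2 = 0.

We work with the vertex ordering a < b < c < d < e < f. The simplices of K, each written with vertices in increasing order, are:

  0-simplices (6): a, b, c, d, e, f
  1-simplices (12): ab, ac, ad, ae, af, bc, be, cd, ce, cf, df, ef
  2-simplices (6): abc, abe, acd, aef, cdf, cef

so the chain groups are C_0 ≅ Z^6, C_1 ≅ Z^12, C_2 ≅ Z^6.

∂_1: C_1 → C_0 sends each edge [p,q] (with p < q) to q − p. For instance
  ∂ac = c − a.
This gives a 6×12 integer matrix of rank 5; reducing to Smith normal form yields diagonal entries (1,1,1,1,1).

∂_2: C_2 → C_1 maps a triangle to the signed sum of its edges. For instance
  ∂cdf = df − cf + cd,
  ∂abc = bc − ac + ab.
This gives a 12×6 integer matrix of rank 6; reducing to Smith normal form yields diagonal entries (1,1,1,1,1,1).

From H_k ≅ ker(∂_k) / im(∂_{k+1}) we obtain:

  H_0: rank C_0 − rank ∂_1 = 6 − 5 = 1, and the invariant factors of ∂_1 are all 1, so H_0 = Z.
  H_1: rank ker ∂_1 − rank ∂_2 = (12 − 5) − 6 = 1, and the invariant factors of ∂_2 are all 1, so H_1 = Z.
  H_2: rank ker ∂_2 − rank ∂_3 = (6 − 6) − 0 = 0, and there is no ∂_3, so H_2 = 0.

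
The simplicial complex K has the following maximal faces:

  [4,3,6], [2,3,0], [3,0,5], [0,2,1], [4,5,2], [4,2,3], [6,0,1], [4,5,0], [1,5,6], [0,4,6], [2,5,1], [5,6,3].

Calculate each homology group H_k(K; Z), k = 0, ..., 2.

H_0 ≅ Z,  H_1 ≅ Z/2,  H_2 = 0.

Take the total order 0 < 1 < 2 < 3 < 4 < 5 < 6 on the vertex set. Then K (dimension 2) consists of the simplices:

  0-simplices (7): [0], [1], [2], [3], [4], [5], [6]
  1-simplices (18): [0,1], [0,2], [0,3], [0,4], [0,5], [0,6], [1,2], [1,5], [1,6], [2,3], [2,4], [2,5], [3,4], [3,5], [3,6], [4,5], [4,6], [5,6]
  2-simplices (12): [0,1,2], [0,1,6], [0,2,3], [0,3,5], [0,4,5], [0,4,6], [1,2,5], [1,5,6], [2,3,4], [2,4,5], [3,4,6], [3,5,6]

giving chain groups C_0 ≅ Z^7, C_1 ≅ Z^18, C_2 ≅ Z^12.

The boundary map ∂_1: C_1 → C_0 maps an edge to its endpoints' difference, ∂[p,q] = q − p.
The 7×18 boundary matrix has rank 6 and Smith normal form diag(1,1,1,1,1,1).

The boundary map ∂_2: C_2 → C_1 maps a triangle to the signed sum of its edges. For instance
  ∂[3,5,6] = [5,6] − [3,6] + [3,5],
  ∂[0,1,2] = [1,2] − [0,2] + [0,1].
As a 18×12 matrix over Z this has rank 12, with invariant factors (1,1,1,1,1,1,1,1,1,1,1,2).

Reading off H_k = ker ∂_k / im ∂_{k+1}:

  H_0: rank C_0 − rank ∂_1 = 7 − 6 = 1, and the invariant factors of ∂_1 are all 1, so H_0 = Z.
  H_1: rank ker ∂_1 − rank ∂_2 = (18 − 6) − 12 = 0, and ∂_2 has invariant factor 2 > 1, so H_1 = Z/2.
  H_2: rank ker ∂_2 − rank ∂_3 = (12 − 12) − 0 = 0, and there is no ∂_3, so H_2 = 0.

(K is a triangulation of the real projective plane RP^2.)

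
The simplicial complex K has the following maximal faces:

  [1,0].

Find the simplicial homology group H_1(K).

Take the total order 0 < 1 on the vertex set. Then K (dimension 1) consists of the simplices:

  0-simplices (2): [0], [1]
  1-simplices (1): [0,1]

Hence C_0 ≅ Z^2, C_1 ≅ Z^1.

Boundary ∂_1: C_1 → C_0 is given by ∂[p,q] = [q] − [p].
This gives a 2×1 integer matrix of rank 1; reducing to Smith normal form yields diagonal entries (1).

From H_k ≅ ker(∂_k) / im(∂_{k+1}) we obtain:

  H_1: rank ker ∂_1 − rank ∂_2 = (1 − 1) − 0 = 0, and there is no ∂_2, so H_1 ≅ 0.

(K is a triangulation of the 1-simplex.)

H_1 ≅ 0.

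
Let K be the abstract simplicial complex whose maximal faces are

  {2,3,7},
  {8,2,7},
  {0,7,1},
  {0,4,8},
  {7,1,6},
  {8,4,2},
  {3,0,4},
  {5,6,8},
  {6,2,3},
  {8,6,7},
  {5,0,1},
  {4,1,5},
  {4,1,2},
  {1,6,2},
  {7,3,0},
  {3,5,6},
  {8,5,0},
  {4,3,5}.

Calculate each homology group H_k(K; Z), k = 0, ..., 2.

H_0 = Z,  H_1 = Z ⊕ Z/2Z,  H_2 = 0.

Order the vertices as 0 < 1 < 2 < 3 < 4 < 5 < 6 < 7 < 8. Listing each simplex with vertices in this order, K has dimension 2 with simplices:

  0-simplices (9): [0], [1], [2], [3], [4], [5], [6], [7], [8]
  1-simplices (27): (27 of them)
  2-simplices (18): [0,1,5], [0,1,7], [0,3,4], [0,3,7], [0,4,8], [0,5,8], [1,2,4], [1,2,6], [1,4,5], [1,6,7], [2,3,6], [2,3,7], [2,4,8], [2,7,8], [3,4,5], [3,5,6], [5,6,8], [6,7,8]

giving chain groups C_0 ≅ Z^9, C_1 ≅ Z^27, C_2 ≅ Z^18.

Boundary ∂_1: C_1 → C_0 is given by ∂[p,q] = [q] − [p].
As a 9×27 matrix over Z this has rank 8, with invariant factors (1,1,1,1,1,1,1,1).

The boundary map ∂_2: C_2 → C_1 sends each 2-simplex [p,q,r] to [q,r] − [p,r] + [p,q]. For instance
  ∂[6,7,8] = [7,8] − [6,8] + [6,7],
  ∂[2,3,7] = [3,7] − [2,7] + [2,3].
The resulting 27×18 matrix has rank 18, and its Smith normal form has invariant factors (1,1,1,1,1,1,1,1,1,1,1,1,1,1,1,1,1,2).

Computing H_k = (kernel of ∂_k) / (image of ∂_{k+1}):

  H_0: rank C_0 − rank ∂_1 = 9 − 8 = 1, and the invariant factors of ∂_1 are all 1, so H_0 ≅ Z.
  H_1: rank ker ∂_1 − rank ∂_2 = (27 − 8) − 18 = 1, and ∂_2 has invariant factor 2 > 1, so H_1 ≅ Z ⊕ Z/2Z.
  H_2: rank ker ∂_2 − rank ∂_3 = (18 − 18) − 0 = 0, and there is no ∂_3, so H_2 ≅ 0.

As a check, the Euler characteristic is 9 − 27 + 18 = 0, which agrees with 1 − 1 + 0 = 0.
(K is a triangulation of the Klein bottle.)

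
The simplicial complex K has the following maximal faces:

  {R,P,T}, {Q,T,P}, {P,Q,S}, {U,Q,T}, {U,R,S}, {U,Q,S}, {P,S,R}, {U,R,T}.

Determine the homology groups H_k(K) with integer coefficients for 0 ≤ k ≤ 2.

H_0 ≅ Z,  H_1 = 0,  H_2 ≅ Z.

Take the total order P < Q < R < S < T < U on the vertex set. Then K (dimension 2) consists of the simplices:

  0-simplices (6): P, Q, R, S, T, U
  1-simplices (12): PQ, PR, PS, PT, QS, QT, QU, RS, RT, RU, SU, TU
  2-simplices (8): PQS, PQT, PRS, PRT, QSU, QTU, RSU, RTU

giving chain groups C_0 ≅ Z^6, C_1 ≅ Z^12, C_2 ≅ Z^8.

∂_1: C_1 → C_0 is given by ∂[p,q] = [q] − [p].
The resulting 6×12 matrix has rank 5, and its Smith normal form has invariant factors (1,1,1,1,1).

The boundary map ∂_2: C_2 → C_1 acts by ∂[p,q,r] = [q,r] − [p,r] + [p,q]. For instance
  ∂PQS = QS − PS + PQ,
  ∂RSU = SU − RU + RS.
The 12×8 boundary matrix has rank 7 and Smith normal form diag(1,1,1,1,1,1,1).

Computing H_k = (kernel of ∂_k) / (image of ∂_{k+1}):

  H_0: rank C_0 − rank ∂_1 = 6 − 5 = 1, and the invariant factors of ∂_1 are all 1, so H_0 ≅ Z.
  H_1: rank ker ∂_1 − rank ∂_2 = (12 − 5) − 7 = 0, and the invariant factors of ∂_2 are all 1, so H_1 ≅ 0.
  H_2: rank ker ∂_2 − rank ∂_3 = (8 − 7) − 0 = 1, and there is no ∂_3, so H_2 ≅ Z.

(K is a triangulation of the 2-sphere S^2.)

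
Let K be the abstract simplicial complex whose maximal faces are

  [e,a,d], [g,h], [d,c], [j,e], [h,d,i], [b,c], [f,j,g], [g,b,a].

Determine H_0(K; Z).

Order the vertices as a < b < c < d < e < f < g < h < i < j. Listing each simplex with vertices in this order, K has dimension 2 with simplices:

  0-simplices (10): a, b, c, d, e, f, g, h, i, j
  1-simplices (16): ab, ad, ae, ag, bc, bg, cd, de, dh, di, ej, fg, fj, gh, gj, hi
  2-simplices (4): abg, ade, dhi, fgj

so the chain groups are C_0 ≅ Z^10, C_1 ≅ Z^16, C_2 ≅ Z^4.

The boundary map ∂_1: C_1 → C_0 maps an edge to its endpoints' difference, ∂[p,q] = q − p. For instance
  ∂de = e − d.
As a 10×16 matrix over Z this has rank 9, with invariant factors (1,1,1,1,1,1,1,1,1).

The boundary map ∂_2: C_2 → C_1 acts by ∂[p,q,r] = [q,r] − [p,r] + [p,q]. For instance
  ∂fgj = gj − fj + fg,
  ∂abg = bg − ag + ab.
This gives a 16×4 integer matrix of rank 4; reducing to Smith normal form yields diagonal entries (1,1,1,1).

From H_k ≅ ker(∂_k) / im(∂_{k+1}) we obtain:

  H_0: rank C_0 − rank ∂_1 = 10 − 9 = 1, and the invariant factors of ∂_1 are all 1, so H_0 = Z.

H_0 = Z.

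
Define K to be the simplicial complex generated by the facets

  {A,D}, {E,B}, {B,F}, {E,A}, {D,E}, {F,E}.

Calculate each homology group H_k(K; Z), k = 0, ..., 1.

H_0 ≅ Z,  H_1 ≅ Z^2.

Fix the vertex order A < B < D < E < F and write every simplex with vertices in increasing order. Then dim K = 1 and the simplices of K are:

  0-simplices (5): A, B, D, E, F
  1-simplices (6): AD, AE, BE, BF, DE, EF

giving chain groups C_0 ≅ Z^5, C_1 ≅ Z^6.

∂_1: C_1 → C_0 sends each edge [p,q] (with p < q) to q − p.
As a 5×6 matrix over Z this has rank 4, with invariant factors (1,1,1,1).

Computing H_k = (kernel of ∂_k) / (image of ∂_{k+1}):

  H_0: rank C_0 − rank ∂_1 = 5 − 4 = 1, and the invariant factors of ∂_1 are all 1, so H_0 ≅ Z.
  H_1: rank ker ∂_1 − rank ∂_2 = (6 − 4) − 0 = 2, and there is no ∂_2, so H_1 ≅ Z^2.

(K is a triangulation of a wedge of 2 circles.)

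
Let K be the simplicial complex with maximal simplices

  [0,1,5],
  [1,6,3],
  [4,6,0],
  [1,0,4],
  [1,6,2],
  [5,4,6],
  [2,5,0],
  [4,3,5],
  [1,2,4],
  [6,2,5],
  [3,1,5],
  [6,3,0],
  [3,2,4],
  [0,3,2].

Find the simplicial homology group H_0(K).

H_0 = Z.

K has 7 vertices, 21 edges, 14 triangles.
rank ∂_0 = 0, rank ∂_1 = 6 ⇒ b_0 = 7 − 0 − 6 = 1; all invariant factors of ∂_1 are 1 so no torsion. So H_0 ≅ Z.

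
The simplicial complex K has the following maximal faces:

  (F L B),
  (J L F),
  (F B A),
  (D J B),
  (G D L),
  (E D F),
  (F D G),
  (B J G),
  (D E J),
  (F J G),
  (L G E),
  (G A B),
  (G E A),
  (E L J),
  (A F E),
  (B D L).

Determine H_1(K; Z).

Fix the vertex order A < B < D < E < F < G < J < L and write every simplex with vertices in increasing order. Then dim K = 2 and the simplices of K are:

  0-simplices (8): A, B, D, E, F, G, J, L
  1-simplices (24): AB, AE, AF, AG, BD, BF, BG, BJ, BL, DE, DF, DG, DJ, DL, EF, EG, EJ, EL, FG, FJ, FL, GJ, GL, JL
  2-simplices (16): ABF, ABG, AEF, AEG, BDJ, BDL, BFL, BGJ, DEF, DEJ, DFG, DGL, EGL, EJL, FGJ, FJL

Hence C_0 ≅ Z^8, C_1 ≅ Z^24, C_2 ≅ Z^16.

∂_1: C_1 → C_0 maps an edge to its endpoints' difference, ∂[p,q] = q − p.
The resulting 8×24 matrix has rank 7, and its Smith normal form has invariant factors (1,1,1,1,1,1,1).

Boundary ∂_2: C_2 → C_1 maps a triangle to the signed sum of its edges. For instance
  ∂FGJ = GJ − FJ + FG,
  ∂ABG = BG − AG + AB.
The 24×16 boundary matrix has rank 15 and Smith normal form diag(1,1,1,1,1,1,1,1,1,1,1,1,1,1,1).

From H_k ≅ ker(∂_k) / im(∂_{k+1}) we obtain:

  H_1: rank ker ∂_1 − rank ∂_2 = (24 − 7) − 15 = 2, and the invariant factors of ∂_2 are all 1, so H_1 ≅ Z^2.

H_1 ≅ Z^2.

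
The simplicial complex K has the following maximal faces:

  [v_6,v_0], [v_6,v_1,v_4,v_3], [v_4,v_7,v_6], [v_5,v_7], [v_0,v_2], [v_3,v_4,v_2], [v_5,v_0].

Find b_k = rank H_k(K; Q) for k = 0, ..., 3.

b_0 = 1, b_1 = 2, b_2 = 0, b_3 = 0.

K has 8 vertices, 14 edges, 6 triangles, 1 3-simplex.
rank ∂_0 = 0, rank ∂_1 = 7 ⇒ b_0 = 8 − 0 − 7 = 1; all invariant factors of ∂_1 are 1 so no torsion. So H_0 = Z.
rank ∂_1 = 7, rank ∂_2 = 5 ⇒ b_1 = 14 − 7 − 5 = 2; all invariant factors of ∂_2 are 1 so no torsion. So H_1 = Z^2.
rank ∂_2 = 5, rank ∂_3 = 1 ⇒ b_2 = 6 − 5 − 1 = 0; all invariant factors of ∂_3 are 1 so no torsion. So H_2 = 0.
rank ∂_3 = 1, rank ∂_4 = 0 ⇒ b_3 = 1 − 1 − 0 = 0. So H_3 = 0.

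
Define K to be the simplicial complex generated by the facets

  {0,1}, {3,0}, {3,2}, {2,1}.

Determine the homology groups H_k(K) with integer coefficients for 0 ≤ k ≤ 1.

Fix the vertex order 0 < 1 < 2 < 3 and write every simplex with vertices in increasing order. Then dim K = 1 and the simplices of K are:

  0-simplices (4): [0], [1], [2], [3]
  1-simplices (4): [0,1], [0,3], [1,2], [2,3]

giving chain groups C_0 ≅ Z^4, C_1 ≅ Z^4.

∂_1: C_1 → C_0 is given by ∂[p,q] = [q] − [p].
The resulting 4×4 matrix has rank 3, and its Smith normal form has invariant factors (1,1,1).

Computing H_k = (kernel of ∂_k) / (image of ∂_{k+1}):

  H_0: rank C_0 − rank ∂_1 = 4 − 3 = 1, and the invariant factors of ∂_1 are all 1, so H_0 = Z.
  H_1: rank ker ∂_1 − rank ∂_2 = (4 − 3) − 0 = 1, and there is no ∂_2, so H_1 = Z.

(K is a triangulation of the circle S^1.)

H_0 = Z,  H_1 = Z.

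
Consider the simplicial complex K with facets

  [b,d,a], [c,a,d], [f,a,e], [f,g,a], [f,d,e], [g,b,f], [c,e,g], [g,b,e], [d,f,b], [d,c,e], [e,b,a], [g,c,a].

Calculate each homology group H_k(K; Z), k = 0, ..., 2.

Fix the vertex order a < b < c < d < e < f < g and write every simplex with vertices in increasing order. Then dim K = 2 and the simplices of K are:

  0-simplices (7): a, b, c, d, e, f, g
  1-simplices (18): ab, ac, ad, ae, af, ag, bd, be, bf, bg, cd, ce, cg, de, df, ef, eg, fg
  2-simplices (12): abd, abe, acd, acg, aef, afg, bdf, beg, bfg, cde, ceg, def

giving chain groups C_0 ≅ Z^7, C_1 ≅ Z^18, C_2 ≅ Z^12.

Boundary ∂_1: C_1 → C_0 maps an edge to its endpoints' difference, ∂[p,q] = q − p. For instance
  ∂ad = d − a.
The 7×18 boundary matrix has rank 6 and Smith normal form diag(1,1,1,1,1,1).

∂_2: C_2 → C_1 acts by ∂[p,q,r] = [q,r] − [p,r] + [p,q]. For instance
  ∂bfg = fg − bg + bf,
  ∂cde = de − ce + cd.
The 18×12 boundary matrix has rank 12 and Smith normal form diag(1,1,1,1,1,1,1,1,1,1,1,2).

From H_k ≅ ker(∂_k) / im(∂_{k+1}) we obtain:

  H_0: rank C_0 − rank ∂_1 = 7 − 6 = 1, and the invariant factors of ∂_1 are all 1, so H_0 = Z.
  H_1: rank ker ∂_1 − rank ∂_2 = (18 − 6) − 12 = 0, and ∂_2 has invariant factor 2 > 1, so H_1 = Z_2.
  H_2: rank ker ∂_2 − rank ∂_3 = (12 − 12) − 0 = 0, and there is no ∂_3, so H_2 = 0.

As a check, the Euler characteristic is 7 − 18 + 12 = 1, which agrees with 1 − 0 + 0 = 1.

H_0 = Z,  H_1 = Z_2,  H_2 = 0.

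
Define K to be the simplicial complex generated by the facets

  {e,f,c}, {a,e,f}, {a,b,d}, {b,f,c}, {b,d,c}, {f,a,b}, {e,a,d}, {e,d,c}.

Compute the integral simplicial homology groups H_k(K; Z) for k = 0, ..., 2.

Take the total order a < b < c < d < e < f on the vertex set. Then K (dimension 2) consists of the simplices:

  0-simplices (6): a, b, c, d, e, f
  1-simplices (12): ab, ad, ae, af, bc, bd, bf, cd, ce, cf, de, ef
  2-simplices (8): abd, abf, ade, aef, bcd, bcf, cde, cef

giving chain groups C_0 ≅ Z^6, C_1 ≅ Z^12, C_2 ≅ Z^8.

Boundary ∂_1: C_1 → C_0 sends each edge [p,q] (with p < q) to q − p. For instance
  ∂ad = d − a.
The 6×12 boundary matrix has rank 5 and Smith normal form diag(1,1,1,1,1).

∂_2: C_2 → C_1 maps a triangle to the signed sum of its edges. For instance
  ∂bcd = cd − bd + bc,
  ∂abf = bf − af + ab.
As a 12×8 matrix over Z this has rank 7, with invariant factors (1,1,1,1,1,1,1).

From H_k ≅ ker(∂_k) / im(∂_{k+1}) we obtain:

  H_0: rank C_0 − rank ∂_1 = 6 − 5 = 1, and the invariant factors of ∂_1 are all 1, so H_0 = Z.
  H_1: rank ker ∂_1 − rank ∂_2 = (12 − 5) − 7 = 0, and the invariant factors of ∂_2 are all 1, so H_1 = 0.
  H_2: rank ker ∂_2 − rank ∂_3 = (8 − 7) − 0 = 1, and there is no ∂_3, so H_2 = Z.

As a check, the Euler characteristic is 6 − 12 + 8 = 2, which agrees with 1 − 0 + 1 = 2.
(K is a triangulation of the 2-sphere S^2.)

H_0 = Z,  H_1 = 0,  H_2 = Z.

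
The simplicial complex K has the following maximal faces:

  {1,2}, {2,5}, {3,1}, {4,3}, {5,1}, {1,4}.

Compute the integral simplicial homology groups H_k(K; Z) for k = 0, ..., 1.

We work with the vertex ordering 1 < 2 < 3 < 4 < 5. The simplices of K, each written with vertices in increasing order, are:

  0-simplices (5): [1], [2], [3], [4], [5]
  1-simplices (6): [1,2], [1,3], [1,4], [1,5], [2,5], [3,4]

so the chain groups are C_0 ≅ Z^5, C_1 ≅ Z^6.

∂_1: C_1 → C_0 maps an edge to its endpoints' difference, ∂[p,q] = q − p. For instance
  ∂[1,2] = [2] − [1].
The resulting 5×6 matrix has rank 4, and its Smith normal form has invariant factors (1,1,1,1).

From H_k ≅ ker(∂_k) / im(∂_{k+1}) we obtain:

  H_0: rank C_0 − rank ∂_1 = 5 − 4 = 1, and the invariant factors of ∂_1 are all 1, so H_0 = Z.
  H_1: rank ker ∂_1 − rank ∂_2 = (6 − 4) − 0 = 2, and there is no ∂_2, so H_1 = Z^2.

H_0 ≅ Z,  H_1 ≅ Z^2.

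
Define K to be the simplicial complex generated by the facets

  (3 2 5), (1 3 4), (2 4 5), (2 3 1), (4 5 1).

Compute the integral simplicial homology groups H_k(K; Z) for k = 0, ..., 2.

H_0 ≅ Z,  H_1 ≅ Z,  H_2 = 0.

K has 5 vertices, 10 edges, 5 triangles.
rank ∂_0 = 0, rank ∂_1 = 4 ⇒ b_0 = 5 − 0 − 4 = 1; all invariant factors of ∂_1 are 1 so no torsion. So H_0 ≅ Z.
rank ∂_1 = 4, rank ∂_2 = 5 ⇒ b_1 = 10 − 4 − 5 = 1; all invariant factors of ∂_2 are 1 so no torsion. So H_1 ≅ Z.
rank ∂_2 = 5, rank ∂_3 = 0 ⇒ b_2 = 5 − 5 − 0 = 0. So H_2 ≅ 0.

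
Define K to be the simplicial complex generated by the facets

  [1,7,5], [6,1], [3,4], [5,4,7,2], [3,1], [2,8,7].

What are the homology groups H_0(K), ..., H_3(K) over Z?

H_0 ≅ Z,  H_1 ≅ Z,  H_2 = 0,  H_3 = 0.

We work with the vertex ordering 1 < 2 < 3 < 4 < 5 < 6 < 7 < 8. The simplices of K, each written with vertices in increasing order, are:

  0-simplices (8): [1], [2], [3], [4], [5], [6], [7], [8]
  1-simplices (13): [1,3], [1,5], [1,6], [1,7], [2,4], [2,5], [2,7], [2,8], [3,4], [4,5], [4,7], [5,7], [7,8]
  2-simplices (6): [1,5,7], [2,4,5], [2,4,7], [2,5,7], [2,7,8], [4,5,7]
  3-simplices (1): [2,4,5,7]

Hence C_0 ≅ Z^8, C_1 ≅ Z^13, C_2 ≅ Z^6, C_3 ≅ Z^1.

Boundary ∂_1: C_1 → C_0 sends each edge [p,q] (with p < q) to q − p.
As a 8×13 matrix over Z this has rank 7, with invariant factors (1,1,1,1,1,1,1).

Boundary ∂_2: C_2 → C_1 acts by ∂[p,q,r] = [q,r] − [p,r] + [p,q]. For instance
  ∂[2,7,8] = [7,8] − [2,8] + [2,7],
  ∂[2,5,7] = [5,7] − [2,7] + [2,5].
As a 13×6 matrix over Z this has rank 5, with invariant factors (1,1,1,1,1).

Boundary ∂_3: C_3 → C_2 sends each 3-simplex σ to the alternating sum Σ_i (−1)^i (σ with its i-th vertex removed). For instance
  ∂[2,4,5,7] = [4,5,7] − [2,5,7] + [2,4,7] − [2,4,5].
As a 6×1 matrix over Z this has rank 1, with invariant factors (1).

Computing H_k = (kernel of ∂_k) / (image of ∂_{k+1}):

  H_0: rank C_0 − rank ∂_1 = 8 − 7 = 1, and the invariant factors of ∂_1 are all 1, so H_0 = Z.
  H_1: rank ker ∂_1 − rank ∂_2 = (13 − 7) − 5 = 1, and the invariant factors of ∂_2 are all 1, so H_1 = Z.
  H_2: rank ker ∂_2 − rank ∂_3 = (6 − 5) − 1 = 0, and the invariant factors of ∂_3 are all 1, so H_2 = 0.
  H_3: rank ker ∂_3 − rank ∂_4 = (1 − 1) − 0 = 0, and there is no ∂_4, so H_3 = 0.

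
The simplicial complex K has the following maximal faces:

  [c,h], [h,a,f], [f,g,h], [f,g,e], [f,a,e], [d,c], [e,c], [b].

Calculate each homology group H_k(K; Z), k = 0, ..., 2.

Take the total order a < b < c < d < e < f < g < h on the vertex set. Then K (dimension 2) consists of the simplices:

  0-simplices (8): a, b, c, d, e, f, g, h
  1-simplices (11): ae, af, ah, cd, ce, ch, ef, eg, fg, fh, gh
  2-simplices (4): aef, afh, efg, fgh

giving chain groups C_0 ≅ Z^8, C_1 ≅ Z^11, C_2 ≅ Z^4.

Boundary ∂_1: C_1 → C_0 maps an edge to its endpoints' difference, ∂[p,q] = q − p.
This gives a 8×11 integer matrix of rank 6; reducing to Smith normal form yields diagonal entries (1,1,1,1,1,1).

The boundary map ∂_2: C_2 → C_1 acts by ∂[p,q,r] = [q,r] − [p,r] + [p,q]. For instance
  ∂afh = fh − ah + af,
  ∂fgh = gh − fh + fg.
The resulting 11×4 matrix has rank 4, and its Smith normal form has invariant factors (1,1,1,1).

Computing H_k = (kernel of ∂_k) / (image of ∂_{k+1}):

  H_0: rank C_0 − rank ∂_1 = 8 − 6 = 2, and the invariant factors of ∂_1 are all 1, so H_0 = Z^2.
  H_1: rank ker ∂_1 − rank ∂_2 = (11 − 6) − 4 = 1, and the invariant factors of ∂_2 are all 1, so H_1 = Z.
  H_2: rank ker ∂_2 − rank ∂_3 = (4 − 4) − 0 = 0, and there is no ∂_3, so H_2 = 0.

As a check, the Euler characteristic is 8 − 11 + 4 = 1, which agrees with 2 − 1 + 0 = 1.

H_0 ≅ Z^2,  H_1 ≅ Z,  H_2 = 0.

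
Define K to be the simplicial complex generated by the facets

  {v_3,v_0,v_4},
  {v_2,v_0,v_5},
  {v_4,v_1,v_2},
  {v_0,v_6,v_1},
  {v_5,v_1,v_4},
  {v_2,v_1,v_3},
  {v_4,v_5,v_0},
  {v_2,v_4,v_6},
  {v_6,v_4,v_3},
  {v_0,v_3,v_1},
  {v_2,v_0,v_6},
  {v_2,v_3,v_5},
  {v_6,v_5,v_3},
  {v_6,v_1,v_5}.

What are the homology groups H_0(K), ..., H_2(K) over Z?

H_0 = Z,  H_1 = Z^2,  H_2 = Z.

We work with the vertex ordering v_0 < v_1 < v_2 < v_3 < v_4 < v_5 < v_6. The simplices of K, each written with vertices in increasing order, are:

  0-simplices (7): [v_0], [v_1], [v_2], [v_3], [v_4], [v_5], [v_6]
  1-simplices (21): (21 of them)
  2-simplices (14): (14 of them)

Hence C_0 ≅ Z^7, C_1 ≅ Z^21, C_2 ≅ Z^14.

Boundary ∂_1: C_1 → C_0 is given by ∂[p,q] = [q] − [p].
This gives a 7×21 integer matrix of rank 6; reducing to Smith normal form yields diagonal entries (1,1,1,1,1,1).

Boundary ∂_2: C_2 → C_1 maps a triangle to the signed sum of its edges. For instance
  ∂[v_2,v_4,v_6] = [v_4,v_6] − [v_2,v_6] + [v_2,v_4],
  ∂[v_2,v_3,v_5] = [v_3,v_5] − [v_2,v_5] + [v_2,v_3].
This gives a 21×14 integer matrix of rank 13; reducing to Smith normal form yields diagonal entries (1,1,1,1,1,1,1,1,1,1,1,1,1).

Reading off H_k = ker ∂_k / im ∂_{k+1}:

  H_0: rank C_0 − rank ∂_1 = 7 − 6 = 1, and the invariant factors of ∂_1 are all 1, so H_0 = Z.
  H_1: rank ker ∂_1 − rank ∂_2 = (21 − 6) − 13 = 2, and the invariant factors of ∂_2 are all 1, so H_1 = Z^2.
  H_2: rank ker ∂_2 − rank ∂_3 = (14 − 13) − 0 = 1, and there is no ∂_3, so H_2 = Z.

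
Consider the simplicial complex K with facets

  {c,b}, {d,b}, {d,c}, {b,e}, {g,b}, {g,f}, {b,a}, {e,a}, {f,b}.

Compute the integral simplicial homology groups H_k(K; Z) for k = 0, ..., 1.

H_0 = Z,  H_1 = Z^3.

We work with the vertex ordering a < b < c < d < e < f < g. The simplices of K, each written with vertices in increasing order, are:

  0-simplices (7): a, b, c, d, e, f, g
  1-simplices (9): ab, ae, bc, bd, be, bf, bg, cd, fg

so the chain groups are C_0 ≅ Z^7, C_1 ≅ Z^9.

∂_1: C_1 → C_0 maps an edge to its endpoints' difference, ∂[p,q] = q − p. For instance
  ∂be = e − b.
The 7×9 boundary matrix has rank 6 and Smith normal form diag(1,1,1,1,1,1).

Reading off H_k = ker ∂_k / im ∂_{k+1}:

  H_0: rank C_0 − rank ∂_1 = 7 − 6 = 1, and the invariant factors of ∂_1 are all 1, so H_0 = Z.
  H_1: rank ker ∂_1 − rank ∂_2 = (9 − 6) − 0 = 3, and there is no ∂_2, so H_1 = Z^3.

(K is a triangulation of a wedge of 3 circles.)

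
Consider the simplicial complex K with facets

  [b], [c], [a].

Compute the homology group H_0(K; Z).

H_0 = Z^3.

Fix the vertex order a < b < c and write every simplex with vertices in increasing order. Then dim K = 0 and the simplices of K are:

  0-simplices (3): a, b, c

Hence C_0 ≅ Z^3.

Now H_k = ker ∂_k / im ∂_{k+1}, so:

  H_0: rank C_0 − rank ∂_1 = 3 − 0 = 3, and there is no ∂_1, so H_0 ≅ Z^3.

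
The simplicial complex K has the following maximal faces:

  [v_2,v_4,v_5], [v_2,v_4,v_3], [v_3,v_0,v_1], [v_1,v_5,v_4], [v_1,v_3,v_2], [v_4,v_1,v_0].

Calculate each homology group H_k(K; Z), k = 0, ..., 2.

H_0 = Z,  H_1 = Z,  H_2 = 0.

Order the vertices as v_0 < v_1 < v_2 < v_3 < v_4 < v_5. Listing each simplex with vertices in this order, K has dimension 2 with simplices:

  0-simplices (6): [v_0], [v_1], [v_2], [v_3], [v_4], [v_5]
  1-simplices (12): [v_0,v_1], [v_0,v_3], [v_0,v_4], [v_1,v_2], [v_1,v_3], [v_1,v_4], [v_1,v_5], [v_2,v_3], [v_2,v_4], [v_2,v_5], [v_3,v_4], [v_4,v_5]
  2-simplices (6): [v_0,v_1,v_3], [v_0,v_1,v_4], [v_1,v_2,v_3], [v_1,v_4,v_5], [v_2,v_3,v_4], [v_2,v_4,v_5]

giving chain groups C_0 ≅ Z^6, C_1 ≅ Z^12, C_2 ≅ Z^6.

Boundary ∂_1: C_1 → C_0 sends each edge [p,q] (with p < q) to q − p.
The 6×12 boundary matrix has rank 5 and Smith normal form diag(1,1,1,1,1).

∂_2: C_2 → C_1 maps a triangle to the signed sum of its edges. For instance
  ∂[v_2,v_4,v_5] = [v_4,v_5] − [v_2,v_5] + [v_2,v_4],
  ∂[v_2,v_3,v_4] = [v_3,v_4] − [v_2,v_4] + [v_2,v_3].
As a 12×6 matrix over Z this has rank 6, with invariant factors (1,1,1,1,1,1).

Reading off H_k = ker ∂_k / im ∂_{k+1}:

  H_0: rank C_0 − rank ∂_1 = 6 − 5 = 1, and the invariant factors of ∂_1 are all 1, so H_0 = Z.
  H_1: rank ker ∂_1 − rank ∂_2 = (12 − 5) − 6 = 1, and the invariant factors of ∂_2 are all 1, so H_1 = Z.
  H_2: rank ker ∂_2 − rank ∂_3 = (6 − 6) − 0 = 0, and there is no ∂_3, so H_2 = 0.

As a check, the Euler characteristic is 6 − 12 + 6 = 0, which agrees with 1 − 1 + 0 = 0.
(K is a triangulation of the cylinder S^1 x I.)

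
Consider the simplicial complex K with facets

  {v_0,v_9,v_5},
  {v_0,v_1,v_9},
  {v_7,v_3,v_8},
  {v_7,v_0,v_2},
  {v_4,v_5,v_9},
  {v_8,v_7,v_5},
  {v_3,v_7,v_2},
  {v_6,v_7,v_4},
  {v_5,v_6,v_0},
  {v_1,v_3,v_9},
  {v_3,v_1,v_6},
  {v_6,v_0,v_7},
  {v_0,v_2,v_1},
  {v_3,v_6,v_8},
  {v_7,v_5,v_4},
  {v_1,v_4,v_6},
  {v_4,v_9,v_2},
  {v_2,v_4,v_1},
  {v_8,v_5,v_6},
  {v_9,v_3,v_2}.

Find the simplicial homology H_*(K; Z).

H_0 = Z,  H_1 = Z ⊕ Z/2,  H_2 = 0.

Take the total order v_0 < v_1 < v_2 < v_3 < v_4 < v_5 < v_6 < v_7 < v_8 < v_9 on the vertex set. Then K (dimension 2) consists of the simplices:

  0-simplices (10): [v_0], [v_1], [v_2], [v_3], [v_4], [v_5], [v_6], [v_7], [v_8], [v_9]
  1-simplices (30): (30 of them)
  2-simplices (20): (20 of them)

giving chain groups C_0 ≅ Z^10, C_1 ≅ Z^30, C_2 ≅ Z^20.

Boundary ∂_1: C_1 → C_0 maps an edge to its endpoints' difference, ∂[p,q] = q − p.
The 10×30 boundary matrix has rank 9 and Smith normal form diag(1,1,1,1,1,1,1,1,1).

Boundary ∂_2: C_2 → C_1 acts by ∂[p,q,r] = [q,r] − [p,r] + [p,q]. For instance
  ∂[v_0,v_1,v_2] = [v_1,v_2] − [v_0,v_2] + [v_0,v_1],
  ∂[v_0,v_2,v_7] = [v_2,v_7] − [v_0,v_7] + [v_0,v_2].
As a 30×20 matrix over Z this has rank 20, with invariant factors (1,1,1,1,1,1,1,1,1,1,1,1,1,1,1,1,1,1,1,2).

Now H_k = ker ∂_k / im ∂_{k+1}, so:

  H_0: rank C_0 − rank ∂_1 = 10 − 9 = 1, and the invariant factors of ∂_1 are all 1, so H_0 = Z.
  H_1: rank ker ∂_1 − rank ∂_2 = (30 − 9) − 20 = 1, and ∂_2 has invariant factor 2 > 1, so H_1 = Z ⊕ Z/2.
  H_2: rank ker ∂_2 − rank ∂_3 = (20 − 20) − 0 = 0, and there is no ∂_3, so H_2 = 0.

(K is a triangulation of the Klein bottle.)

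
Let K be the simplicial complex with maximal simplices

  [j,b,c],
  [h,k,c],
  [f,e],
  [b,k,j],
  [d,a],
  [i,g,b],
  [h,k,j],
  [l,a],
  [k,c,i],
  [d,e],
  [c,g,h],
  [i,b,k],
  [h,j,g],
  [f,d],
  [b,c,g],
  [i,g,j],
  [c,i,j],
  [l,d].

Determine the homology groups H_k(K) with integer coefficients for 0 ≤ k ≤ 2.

We work with the vertex ordering a < b < c < d < e < f < g < h < i < j < k < l. The simplices of K, each written with vertices in increasing order, are:

  0-simplices (12): a, b, c, d, e, f, g, h, i, j, k, l
  1-simplices (24): ad, al, bc, bg, bi, bj, bk, cg, ch, ci, cj, ck, de, df, dl, ef, gh, gi, gj, hj, hk, ij, ik, jk
  2-simplices (12): bcg, bcj, bgi, bik, bjk, cgh, chk, cij, cik, ghj, gij, hjk

giving chain groups C_0 ≅ Z^12, C_1 ≅ Z^24, C_2 ≅ Z^12.

Boundary ∂_1: C_1 → C_0 sends each edge [p,q] (with p < q) to q − p. For instance
  ∂cj = j − c.
The resulting 12×24 matrix has rank 10, and its Smith normal form has invariant factors (1,1,1,1,1,1,1,1,1,1).

∂_2: C_2 → C_1 sends each 2-simplex [p,q,r] to [q,r] − [p,r] + [p,q]. For instance
  ∂bgi = gi − bi + bg,
  ∂hjk = jk − hk + hj.
This gives a 24×12 integer matrix of rank 12; reducing to Smith normal form yields diagonal entries (1,1,1,1,1,1,1,1,1,1,1,2).

From H_k ≅ ker(∂_k) / im(∂_{k+1}) we obtain:

  H_0: rank C_0 − rank ∂_1 = 12 − 10 = 2, and the invariant factors of ∂_1 are all 1, so H_0 = Z^2.
  H_1: rank ker ∂_1 − rank ∂_2 = (24 − 10) − 12 = 2, and ∂_2 has invariant factor 2 > 1, so H_1 = Z^2 × Z/2.
  H_2: rank ker ∂_2 − rank ∂_3 = (12 − 12) − 0 = 0, and there is no ∂_3, so H_2 = 0.

(K is a triangulation of the disjoint union of a wedge of 2 circles and the real projective plane RP^2.)

H_0 ≅ Z^2,  H_1 ≅ Z^2 × Z/2,  H_2 = 0.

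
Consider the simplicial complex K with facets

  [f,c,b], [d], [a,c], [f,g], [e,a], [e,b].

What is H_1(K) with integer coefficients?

K has 7 vertices, 7 edges, 1 triangle.
rank ∂_1 = 5, rank ∂_2 = 1 ⇒ b_1 = 7 − 5 − 1 = 1; all invariant factors of ∂_2 are 1 so no torsion. So H_1 = Z.

H_1 ≅ Z.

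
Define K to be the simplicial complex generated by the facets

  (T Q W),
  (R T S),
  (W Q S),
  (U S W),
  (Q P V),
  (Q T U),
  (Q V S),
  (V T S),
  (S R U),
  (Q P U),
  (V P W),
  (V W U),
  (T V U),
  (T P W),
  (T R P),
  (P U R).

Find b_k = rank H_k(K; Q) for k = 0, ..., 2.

b_0 = 1, b_1 = 2, b_2 = 1.

K has 8 vertices, 24 edges, 16 triangles.
rank ∂_0 = 0, rank ∂_1 = 7 ⇒ b_0 = 8 − 0 − 7 = 1; all invariant factors of ∂_1 are 1 so no torsion. So H_0 = Z.
rank ∂_1 = 7, rank ∂_2 = 15 ⇒ b_1 = 24 − 7 − 15 = 2; all invariant factors of ∂_2 are 1 so no torsion. So H_1 = Z^2.
rank ∂_2 = 15, rank ∂_3 = 0 ⇒ b_2 = 16 − 15 − 0 = 1. So H_2 = Z.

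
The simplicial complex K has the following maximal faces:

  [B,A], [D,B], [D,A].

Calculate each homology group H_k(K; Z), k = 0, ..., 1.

We work with the vertex ordering A < B < D. The simplices of K, each written with vertices in increasing order, are:

  0-simplices (3): A, B, D
  1-simplices (3): AB, AD, BD

so the chain groups are C_0 ≅ Z^3, C_1 ≅ Z^3.

Boundary ∂_1: C_1 → C_0 sends each edge [p,q] (with p < q) to q − p. For instance
  ∂AB = B − A.
This gives a 3×3 integer matrix of rank 2; reducing to Smith normal form yields diagonal entries (1,1).

Computing H_k = (kernel of ∂_k) / (image of ∂_{k+1}):

  H_0: rank C_0 − rank ∂_1 = 3 − 2 = 1, and the invariant factors of ∂_1 are all 1, so H_0 ≅ Z.
  H_1: rank ker ∂_1 − rank ∂_2 = (3 − 2) − 0 = 1, and there is no ∂_2, so H_1 ≅ Z.

H_0 ≅ Z,  H_1 ≅ Z.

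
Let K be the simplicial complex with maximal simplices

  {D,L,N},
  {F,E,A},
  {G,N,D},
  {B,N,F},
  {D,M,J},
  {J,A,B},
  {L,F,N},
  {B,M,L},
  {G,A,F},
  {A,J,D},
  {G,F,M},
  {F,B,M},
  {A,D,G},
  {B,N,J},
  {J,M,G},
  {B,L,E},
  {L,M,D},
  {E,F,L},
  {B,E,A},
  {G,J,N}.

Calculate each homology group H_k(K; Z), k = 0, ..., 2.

Fix the vertex order A < B < D < E < F < G < J < L < M < N and write every simplex with vertices in increasing order. Then dim K = 2 and the simplices of K are:

  0-simplices (10): A, B, D, E, F, G, J, L, M, N
  1-simplices (30): AB, AD, AE, AF, AG, AJ, BE, BF, BJ, BL, BM, BN, DG, DJ, DL, DM, DN, EF, EL, FG, FL, FM, FN, GJ, GM, GN, JM, JN, LM, LN
  2-simplices (20): ABE, ABJ, ADG, ADJ, AEF, AFG, BEL, BFM, BFN, BJN, BLM, DGN, DJM, DLM, DLN, EFL, FGM, FLN, GJM, GJN

Hence C_0 ≅ Z^10, C_1 ≅ Z^30, C_2 ≅ Z^20.

∂_1: C_1 → C_0 maps an edge to its endpoints' difference, ∂[p,q] = q − p. For instance
  ∂DM = M − D.
This gives a 10×30 integer matrix of rank 9; reducing to Smith normal form yields diagonal entries (1,1,1,1,1,1,1,1,1).

∂_2: C_2 → C_1 acts by ∂[p,q,r] = [q,r] − [p,r] + [p,q]. For instance
  ∂FGM = GM − FM + FG,
  ∂DLM = LM − DM + DL.
This gives a 30×20 integer matrix of rank 20; reducing to Smith normal form yields diagonal entries (1,1,1,1,1,1,1,1,1,1,1,1,1,1,1,1,1,1,1,2).

From H_k ≅ ker(∂_k) / im(∂_{k+1}) we obtain:

  H_0: rank C_0 − rank ∂_1 = 10 − 9 = 1, and the invariant factors of ∂_1 are all 1, so H_0 = Z.
  H_1: rank ker ∂_1 − rank ∂_2 = (30 − 9) − 20 = 1, and ∂_2 has invariant factor 2 > 1, so H_1 = Z ⊕ Z/2Z.
  H_2: rank ker ∂_2 − rank ∂_3 = (20 − 20) − 0 = 0, and there is no ∂_3, so H_2 = 0.

H_0 = Z,  H_1 = Z ⊕ Z/2Z,  H_2 = 0.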